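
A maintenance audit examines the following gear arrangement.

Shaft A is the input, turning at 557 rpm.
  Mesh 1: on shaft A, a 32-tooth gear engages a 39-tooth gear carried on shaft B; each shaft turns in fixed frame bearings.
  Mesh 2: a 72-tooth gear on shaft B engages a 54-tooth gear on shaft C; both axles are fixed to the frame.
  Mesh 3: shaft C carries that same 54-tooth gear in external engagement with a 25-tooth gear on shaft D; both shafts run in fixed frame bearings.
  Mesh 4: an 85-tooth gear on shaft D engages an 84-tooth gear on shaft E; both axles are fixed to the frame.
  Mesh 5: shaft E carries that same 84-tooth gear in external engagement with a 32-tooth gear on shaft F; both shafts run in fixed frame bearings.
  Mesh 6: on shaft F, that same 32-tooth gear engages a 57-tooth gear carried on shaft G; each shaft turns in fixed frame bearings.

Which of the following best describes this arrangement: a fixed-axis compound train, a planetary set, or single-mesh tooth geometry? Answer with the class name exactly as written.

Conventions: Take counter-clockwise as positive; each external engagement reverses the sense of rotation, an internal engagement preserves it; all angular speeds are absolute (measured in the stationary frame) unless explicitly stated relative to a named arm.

fixed-axis compound train

class = fixed-axis compound train [6 meshes; 6 ratios multiply, 6 sense flips]
classification: fixed-axis compound train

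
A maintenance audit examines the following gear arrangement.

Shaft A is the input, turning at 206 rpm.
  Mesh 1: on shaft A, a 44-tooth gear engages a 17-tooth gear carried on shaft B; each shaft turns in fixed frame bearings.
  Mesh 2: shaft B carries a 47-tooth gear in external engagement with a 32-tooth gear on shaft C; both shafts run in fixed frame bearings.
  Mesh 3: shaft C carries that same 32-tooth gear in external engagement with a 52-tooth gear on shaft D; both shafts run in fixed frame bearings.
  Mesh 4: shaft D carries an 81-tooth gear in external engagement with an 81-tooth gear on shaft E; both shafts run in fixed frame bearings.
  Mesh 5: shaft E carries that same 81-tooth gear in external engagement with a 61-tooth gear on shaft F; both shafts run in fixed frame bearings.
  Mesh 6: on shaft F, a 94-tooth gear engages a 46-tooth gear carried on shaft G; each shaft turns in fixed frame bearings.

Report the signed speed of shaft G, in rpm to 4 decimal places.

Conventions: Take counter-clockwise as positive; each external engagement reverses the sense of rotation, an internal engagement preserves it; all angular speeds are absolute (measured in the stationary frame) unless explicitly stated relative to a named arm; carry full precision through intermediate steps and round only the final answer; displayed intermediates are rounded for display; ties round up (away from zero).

+1307.6475 rpm

recognized (7 fixed axles, 6 meshes): fixed-axis compound train
mesh 1 [44T→17T]: ω = 206.0000×44/17 = 533.1765 rpm, sense flips to −
mesh 2 [47T→32T]: ω = 533.1765×47/32 = 783.1029 rpm, sense flips to +
mesh 3 [32T→52T]: ω = 783.1029×32/52 = 481.9095 rpm, sense flips to −
mesh 4 [81T→81T]: ω = 481.9095×81/81 = 481.9095 rpm, sense flips to +
mesh 5 [81T→61T]: ω = 481.9095×81/61 = 639.9126 rpm, sense flips to −
mesh 6 [94T→46T]: ω = 639.9126×94/46 = 1307.6475 rpm, sense flips to +
signed output speed = +1307.6475 rpm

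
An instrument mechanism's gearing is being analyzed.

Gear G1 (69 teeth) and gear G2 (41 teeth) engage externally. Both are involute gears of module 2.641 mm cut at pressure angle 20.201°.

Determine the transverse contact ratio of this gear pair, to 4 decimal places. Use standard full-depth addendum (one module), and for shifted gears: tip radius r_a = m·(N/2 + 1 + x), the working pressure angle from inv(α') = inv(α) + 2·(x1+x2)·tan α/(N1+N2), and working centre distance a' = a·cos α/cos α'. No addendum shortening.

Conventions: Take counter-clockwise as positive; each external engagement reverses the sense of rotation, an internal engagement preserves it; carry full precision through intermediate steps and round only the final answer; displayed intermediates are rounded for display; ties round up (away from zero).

class = single-mesh tooth geometry [involute pair 69T × 41T, m = 2.641]
base radii: r_b1 = 85.509773, r_b2 = 50.810155
tip radii: r_a1 = 93.755500, r_a2 = 56.781500
no profile shift: α' = α, a' = a
action lengths: √(r_a1²−r_b1²) = 38.447008, √(r_a2²−r_b2²) = 25.346930
base pitch p_b = π·m·cos α = 7.786576
CR = (38.447008 + 25.346930 − 145.255000·sin 20.20100°)/7.786576 = 1.751125
contact ratio ≈ 1.7511

1.7511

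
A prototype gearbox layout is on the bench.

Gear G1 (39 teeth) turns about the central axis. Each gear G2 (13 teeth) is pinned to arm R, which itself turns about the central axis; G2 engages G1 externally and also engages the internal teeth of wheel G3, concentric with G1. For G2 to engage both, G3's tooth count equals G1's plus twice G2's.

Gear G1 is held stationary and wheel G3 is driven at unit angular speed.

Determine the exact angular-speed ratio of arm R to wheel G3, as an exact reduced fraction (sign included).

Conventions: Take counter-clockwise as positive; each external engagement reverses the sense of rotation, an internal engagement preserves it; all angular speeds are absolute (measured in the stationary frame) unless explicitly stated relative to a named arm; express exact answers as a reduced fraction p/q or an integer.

class = planetary set [G3 = 39+2·13 = 65; Willis about the carrier]
ring teeth: 39 + 2·13 = 65
39(ω_sun−ω_arm) = −65(ω_ring−ω_arm),  ω_sun = 0, ω_ring = 1
39(0−ω_arm) = −65(1−ω_arm)  ⇒  104·ω_arm = 65  ⇒  ω_arm = 5/8
ω_out/ω_in = 5/8

5/8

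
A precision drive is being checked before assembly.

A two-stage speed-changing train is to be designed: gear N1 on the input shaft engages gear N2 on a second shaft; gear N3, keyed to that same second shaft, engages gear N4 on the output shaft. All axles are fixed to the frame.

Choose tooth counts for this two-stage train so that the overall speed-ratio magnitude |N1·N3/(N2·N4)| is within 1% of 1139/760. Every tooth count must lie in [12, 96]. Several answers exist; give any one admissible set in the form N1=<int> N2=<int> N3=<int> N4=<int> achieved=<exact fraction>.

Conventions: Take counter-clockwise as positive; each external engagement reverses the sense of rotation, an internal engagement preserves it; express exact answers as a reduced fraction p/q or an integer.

topology: fixed-axis compound train — 2 stages, target 1139/760
target = 1139/760 in lowest terms: an exact hit needs N1·N3 = k·1139 and N2·N4 = k·760 for one integer k, every count in [12, 96]; additionally prefer no 1:1 stage (N1 ≠ N2, N3 ≠ N4)
k = 1: N1·N3 = 1139 = 17·67, N2·N4 = 760 = 19·40
achieved = 17·67/(19·40) = 1139/760; |achieved − target| = 0 ≤ 1139/76000 ✓

N1=17 N2=19 N3=67 N4=40 achieved=1139/760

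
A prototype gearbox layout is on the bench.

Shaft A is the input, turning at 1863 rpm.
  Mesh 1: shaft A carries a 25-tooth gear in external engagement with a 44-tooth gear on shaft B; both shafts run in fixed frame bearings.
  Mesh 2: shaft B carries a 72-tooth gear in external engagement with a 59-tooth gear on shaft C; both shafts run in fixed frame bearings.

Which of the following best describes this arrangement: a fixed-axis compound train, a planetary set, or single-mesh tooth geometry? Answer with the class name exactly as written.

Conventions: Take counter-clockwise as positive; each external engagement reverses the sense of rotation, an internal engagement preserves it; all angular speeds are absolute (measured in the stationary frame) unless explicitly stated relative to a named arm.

class = fixed-axis compound train [2 meshes; 2 ratios multiply, 2 sense flips]
classification: fixed-axis compound train

fixed-axis compound train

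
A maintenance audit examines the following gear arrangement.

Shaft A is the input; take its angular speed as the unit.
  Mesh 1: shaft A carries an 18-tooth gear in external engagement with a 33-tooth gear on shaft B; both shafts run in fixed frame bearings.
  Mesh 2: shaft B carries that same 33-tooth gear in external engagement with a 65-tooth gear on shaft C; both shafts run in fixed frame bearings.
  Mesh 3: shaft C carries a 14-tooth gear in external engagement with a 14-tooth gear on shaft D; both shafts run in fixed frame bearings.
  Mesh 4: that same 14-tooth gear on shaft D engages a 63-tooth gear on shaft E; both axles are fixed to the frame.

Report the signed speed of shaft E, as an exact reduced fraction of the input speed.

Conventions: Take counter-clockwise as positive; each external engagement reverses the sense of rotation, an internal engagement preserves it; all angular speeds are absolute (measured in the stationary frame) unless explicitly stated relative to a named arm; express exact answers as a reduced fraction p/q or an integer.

4/65

4-mesh fixed-axis compound train (all bearings frame-fixed)
mesh 1 [18T→33T]: |ω|/ω_in = 1×18/33 = 6/11, sense flips to −
mesh 2 [33T→65T]: |ω|/ω_in = (6/11)×33/65 = 18/65, sense flips to +
mesh 3 [14T→14T]: |ω|/ω_in = (18/65)×14/14 = 18/65, sense flips to −
mesh 4 [14T→63T]: |ω|/ω_in = (18/65)×14/63 = 4/65, sense flips to +
signed output speed (× input speed) = 4/65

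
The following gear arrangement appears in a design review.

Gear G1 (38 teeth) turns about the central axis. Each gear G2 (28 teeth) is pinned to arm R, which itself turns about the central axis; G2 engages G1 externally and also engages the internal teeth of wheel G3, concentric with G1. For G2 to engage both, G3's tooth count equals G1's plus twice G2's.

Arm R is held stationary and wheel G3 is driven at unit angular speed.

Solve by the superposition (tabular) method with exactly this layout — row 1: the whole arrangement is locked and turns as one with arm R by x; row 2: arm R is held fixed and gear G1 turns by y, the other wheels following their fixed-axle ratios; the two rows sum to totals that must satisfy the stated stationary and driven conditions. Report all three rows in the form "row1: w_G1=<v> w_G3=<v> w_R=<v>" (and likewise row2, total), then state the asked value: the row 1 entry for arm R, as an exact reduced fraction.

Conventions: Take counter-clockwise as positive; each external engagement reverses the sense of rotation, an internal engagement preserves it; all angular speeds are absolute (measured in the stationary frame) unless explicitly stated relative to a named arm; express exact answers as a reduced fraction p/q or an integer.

row1: w_G1=0 w_G3=0 w_R=0
row2: w_G1=-47/19 w_G3=1 w_R=0
total: w_G1=-47/19 w_G3=1 w_R=0
asked value: 0

class = planetary set [G3 = 38+2·28 = 94; Willis about the carrier]
row 1: whole set turns with the arm by x
row 2: sun turns y, ring = −(38/94)·y, arm 0
boundary: total ω_arm = x = 0 and total ω_ring = x − (38/94)·y = 1  ⇒  y = -47/19, x = 0
row 2 ring = −(38/94)·(-47/19) = 1
totals (row 1 + row 2): sun 0 + (-47/19) = -47/19, ring 0 + 1 = 1, arm 0 + 0 = 0
asked cell (row1, arm) = 0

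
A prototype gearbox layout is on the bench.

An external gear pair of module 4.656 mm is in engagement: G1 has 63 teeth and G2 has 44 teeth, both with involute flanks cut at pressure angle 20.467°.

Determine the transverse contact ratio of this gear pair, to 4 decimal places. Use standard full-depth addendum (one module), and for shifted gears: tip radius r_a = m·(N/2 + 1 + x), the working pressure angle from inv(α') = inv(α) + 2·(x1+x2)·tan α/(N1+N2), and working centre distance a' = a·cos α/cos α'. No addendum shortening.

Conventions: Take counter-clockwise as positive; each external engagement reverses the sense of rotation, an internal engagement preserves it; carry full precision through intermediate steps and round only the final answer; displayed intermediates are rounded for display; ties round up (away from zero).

1.7371

topology: single-mesh involute geometry — m = 4.656, 63T/44T pair
base radii: r_b1 = 137.405650, r_b2 = 95.965851
tip radii: r_a1 = 151.320000, r_a2 = 107.088000
no profile shift: α' = α, a' = a
action lengths: √(r_a1²−r_b1²) = 63.383198, √(r_a2²−r_b2²) = 47.522576
base pitch p_b = π·m·cos α = 13.703891
CR = (63.383198 + 47.522576 − 249.096000·sin 20.46700°)/13.703891 = 1.737092
contact ratio ≈ 1.7371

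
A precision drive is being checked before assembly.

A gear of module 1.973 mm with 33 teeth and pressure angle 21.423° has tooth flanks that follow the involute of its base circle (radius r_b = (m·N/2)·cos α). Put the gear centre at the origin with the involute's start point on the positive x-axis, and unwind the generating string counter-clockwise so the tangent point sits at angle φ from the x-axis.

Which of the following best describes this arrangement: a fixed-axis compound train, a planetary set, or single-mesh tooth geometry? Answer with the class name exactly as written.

single-mesh tooth geometry

class = single-mesh tooth geometry [base-circle involute, m = 1.973, 33T]
classification: single-mesh tooth geometry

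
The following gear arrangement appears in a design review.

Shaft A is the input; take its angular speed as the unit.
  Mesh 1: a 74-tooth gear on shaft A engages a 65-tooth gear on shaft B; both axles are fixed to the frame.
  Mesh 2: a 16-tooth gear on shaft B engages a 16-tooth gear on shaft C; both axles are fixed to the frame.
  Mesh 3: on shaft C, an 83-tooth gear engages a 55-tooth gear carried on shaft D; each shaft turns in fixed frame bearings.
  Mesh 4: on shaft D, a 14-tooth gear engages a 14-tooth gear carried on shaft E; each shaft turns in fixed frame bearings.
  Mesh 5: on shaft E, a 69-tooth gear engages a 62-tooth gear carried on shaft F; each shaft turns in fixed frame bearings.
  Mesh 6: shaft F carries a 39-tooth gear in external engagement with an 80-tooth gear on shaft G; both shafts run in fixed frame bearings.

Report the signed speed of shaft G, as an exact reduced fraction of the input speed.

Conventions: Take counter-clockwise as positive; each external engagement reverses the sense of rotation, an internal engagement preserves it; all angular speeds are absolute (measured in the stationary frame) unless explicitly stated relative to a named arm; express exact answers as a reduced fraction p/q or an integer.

6-mesh fixed-axis compound train (all bearings frame-fixed)
mesh 1 [74T→65T]: |ω|/ω_in = 1×74/65 = 74/65, sense flips to −
mesh 2 [16T→16T]: |ω|/ω_in = (74/65)×16/16 = 74/65, sense flips to +
mesh 3 [83T→55T]: |ω|/ω_in = (74/65)×83/55 = 6142/3575, sense flips to −
mesh 4 [14T→14T]: |ω|/ω_in = (6142/3575)×14/14 = 6142/3575, sense flips to +
mesh 5 [69T→62T]: |ω|/ω_in = (6142/3575)×69/62 = 211899/110825, sense flips to −
mesh 6 [39T→80T]: |ω|/ω_in = (211899/110825)×39/80 = 635697/682000, sense flips to +
signed output speed (× input speed) = 635697/682000

635697/682000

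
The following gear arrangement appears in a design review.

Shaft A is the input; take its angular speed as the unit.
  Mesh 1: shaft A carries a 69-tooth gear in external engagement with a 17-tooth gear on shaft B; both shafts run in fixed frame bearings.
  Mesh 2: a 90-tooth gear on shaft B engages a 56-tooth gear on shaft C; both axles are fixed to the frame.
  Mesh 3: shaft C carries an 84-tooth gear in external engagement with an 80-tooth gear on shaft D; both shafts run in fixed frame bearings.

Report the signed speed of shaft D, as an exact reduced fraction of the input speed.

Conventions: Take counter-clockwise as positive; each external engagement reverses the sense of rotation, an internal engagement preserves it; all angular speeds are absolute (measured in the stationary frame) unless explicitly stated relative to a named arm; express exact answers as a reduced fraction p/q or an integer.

3-mesh fixed-axis compound train (all bearings frame-fixed)
mesh 1 [69T→17T]: |ω|/ω_in = 1×69/17 = 69/17, sense flips to −
mesh 2 [90T→56T]: |ω|/ω_in = (69/17)×90/56 = 3105/476, sense flips to +
mesh 3 [84T→80T]: |ω|/ω_in = (3105/476)×84/80 = 1863/272, sense flips to −
signed output speed (× input speed) = -1863/272

-1863/272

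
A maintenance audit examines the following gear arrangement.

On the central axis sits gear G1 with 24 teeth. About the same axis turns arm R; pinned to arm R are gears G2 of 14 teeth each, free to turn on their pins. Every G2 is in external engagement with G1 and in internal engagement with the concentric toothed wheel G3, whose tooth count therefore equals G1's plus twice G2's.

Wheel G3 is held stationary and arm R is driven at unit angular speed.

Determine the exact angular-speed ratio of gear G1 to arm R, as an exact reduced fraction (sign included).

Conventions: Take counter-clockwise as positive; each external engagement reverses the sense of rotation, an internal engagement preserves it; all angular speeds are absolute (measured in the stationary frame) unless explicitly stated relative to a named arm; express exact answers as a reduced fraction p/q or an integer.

19/6

topology: planetary set — G1 24T / G2 14T / G3 52T, arm = carrier (Willis)
ring teeth: 24 + 2·14 = 52
24(ω_sun−ω_arm) = −52(ω_ring−ω_arm),  ω_ring = 0, ω_arm = 1
ω_sun = 1 − (52/24)(0−1) = 19/6
ω_out/ω_in = 19/6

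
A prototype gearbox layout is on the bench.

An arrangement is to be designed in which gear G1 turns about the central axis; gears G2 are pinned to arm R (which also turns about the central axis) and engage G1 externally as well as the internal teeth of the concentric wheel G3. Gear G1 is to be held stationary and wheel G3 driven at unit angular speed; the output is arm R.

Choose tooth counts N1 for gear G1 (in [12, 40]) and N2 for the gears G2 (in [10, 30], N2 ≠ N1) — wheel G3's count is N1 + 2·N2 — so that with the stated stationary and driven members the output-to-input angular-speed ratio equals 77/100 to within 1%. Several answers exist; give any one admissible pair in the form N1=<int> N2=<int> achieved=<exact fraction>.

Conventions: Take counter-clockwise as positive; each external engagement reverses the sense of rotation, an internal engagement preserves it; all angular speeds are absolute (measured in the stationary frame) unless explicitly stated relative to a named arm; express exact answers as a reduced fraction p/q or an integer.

topology: planetary set — design target 77/100, arm = carrier (Willis)
Willis with ω_sun = 0: ω_arm/ω_ring = N3/(N1+N3); set equal to 77/100  ⇒  N3/N1 = (77/100)/(1 − 77/100) = 77/23
N3 = N1 + 2·N2  ⇒  N2/N1 = (N3/N1 − 1)/2 = (77/23 − 1)/2 = 27/23
smallest multiple with N1 ≥ 12 and N2 ≥ 10: k = 1  ⇒  N1 = 1·23 = 23, N2 = 1·27 = 27 (N1 ≤ 40, N2 ≤ 30, N2 ≠ N1 ✓), N3 = 23 + 2·27 = 77
check: N3/(N1+N3) with N1 = 23, N3 = 77 gives 77/100; |achieved − target| = 0 ≤ 77/10000 ✓

N1=23 N2=27 achieved=77/100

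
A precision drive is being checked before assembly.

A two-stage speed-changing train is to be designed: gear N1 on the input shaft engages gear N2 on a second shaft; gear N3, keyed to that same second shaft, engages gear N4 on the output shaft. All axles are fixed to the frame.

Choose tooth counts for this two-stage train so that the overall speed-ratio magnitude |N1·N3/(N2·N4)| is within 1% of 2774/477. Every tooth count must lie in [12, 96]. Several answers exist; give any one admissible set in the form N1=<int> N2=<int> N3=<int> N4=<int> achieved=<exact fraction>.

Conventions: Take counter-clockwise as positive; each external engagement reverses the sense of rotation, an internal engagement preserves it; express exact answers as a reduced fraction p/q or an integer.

design class (target 2774/477): fixed-axis compound train
target = 2774/477 in lowest terms: an exact hit needs N1·N3 = k·2774 and N2·N4 = k·477 for one integer k, every count in [12, 96]; additionally prefer no 1:1 stage (N1 ≠ N2, N3 ≠ N4)
k = 1: no 1:1-free in-range split of k·2774 and k·477 into factor pairs; take k = 2
k = 2: N1·N3 = 5548 = 73·76, N2·N4 = 954 = 18·53
achieved = 73·76/(18·53) = 2774/477; |achieved − target| = 0 ≤ 1387/23850 ✓

N1=73 N2=18 N3=76 N4=53 achieved=2774/477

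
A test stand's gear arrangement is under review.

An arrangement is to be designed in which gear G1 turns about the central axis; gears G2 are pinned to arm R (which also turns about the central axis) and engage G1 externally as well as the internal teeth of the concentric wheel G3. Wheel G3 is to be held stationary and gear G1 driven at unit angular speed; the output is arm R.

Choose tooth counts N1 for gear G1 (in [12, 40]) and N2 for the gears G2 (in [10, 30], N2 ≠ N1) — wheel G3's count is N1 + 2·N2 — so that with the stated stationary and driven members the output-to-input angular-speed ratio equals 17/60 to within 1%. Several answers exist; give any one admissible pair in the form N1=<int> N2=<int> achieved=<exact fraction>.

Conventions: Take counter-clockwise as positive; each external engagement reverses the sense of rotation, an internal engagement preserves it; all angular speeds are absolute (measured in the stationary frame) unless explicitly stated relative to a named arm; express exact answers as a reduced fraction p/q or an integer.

N1=17 N2=13 achieved=17/60

design class (target 17/60): planetary set
Willis with ω_ring = 0: ω_arm/ω_sun = N1/(N1+N3); set equal to 17/60  ⇒  N3/N1 = 1/(17/60) − 1 = 43/17
N3 = N1 + 2·N2  ⇒  N2/N1 = (N3/N1 − 1)/2 = (43/17 − 1)/2 = 13/17
smallest multiple with N1 ≥ 12 and N2 ≥ 10: k = 1  ⇒  N1 = 1·17 = 17, N2 = 1·13 = 13 (N1 ≤ 40, N2 ≤ 30, N2 ≠ N1 ✓), N3 = 17 + 2·13 = 43
check: N1/(N1+N3) with N1 = 17, N3 = 43 gives 17/60; |achieved − target| = 0 ≤ 17/6000 ✓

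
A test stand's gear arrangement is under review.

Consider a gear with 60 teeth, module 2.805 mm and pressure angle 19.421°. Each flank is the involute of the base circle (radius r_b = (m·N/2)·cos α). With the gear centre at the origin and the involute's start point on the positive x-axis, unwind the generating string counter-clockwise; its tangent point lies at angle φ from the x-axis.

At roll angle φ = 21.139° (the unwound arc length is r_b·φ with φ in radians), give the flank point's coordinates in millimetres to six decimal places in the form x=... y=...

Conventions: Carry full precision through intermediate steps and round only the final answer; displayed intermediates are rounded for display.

class = single-mesh tooth geometry [base-circle involute, m = 2.805, 60T]
pitch radius r_p = m·N/2 = 2.805·60/2 = 84.150000
base radius r_b = r_p·cos α = 84.150000·cos 19.421° = 79.361937
roll angle φ = 21.139° = 0.36894515 rad
x = r_b·(cos φ + φ·sin φ) = 84.580906
y = r_b·(sin φ − φ·cos φ) = 1.310549

x=84.580906 y=1.310549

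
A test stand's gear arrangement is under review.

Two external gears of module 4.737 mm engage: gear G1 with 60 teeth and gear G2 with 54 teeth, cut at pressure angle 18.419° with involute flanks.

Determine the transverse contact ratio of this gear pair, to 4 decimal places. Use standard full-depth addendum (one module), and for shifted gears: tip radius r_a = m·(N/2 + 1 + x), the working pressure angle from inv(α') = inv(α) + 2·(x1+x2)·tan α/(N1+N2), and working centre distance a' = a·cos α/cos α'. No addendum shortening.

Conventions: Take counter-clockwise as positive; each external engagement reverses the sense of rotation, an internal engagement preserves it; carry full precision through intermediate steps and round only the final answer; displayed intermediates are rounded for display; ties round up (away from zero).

single-mesh involute tooth geometry (60T engaging 54T at module 4.737)
base radii: r_b1 = 134.829887, r_b2 = 121.346899
tip radii: r_a1 = 146.847000, r_a2 = 132.636000
no profile shift: α' = α, a' = a
action lengths: √(r_a1²−r_b1²) = 58.180262, √(r_a2²−r_b2²) = 53.546603
base pitch p_b = π·m·cos α = 14.119353
CR = (58.180262 + 53.546603 − 270.009000·sin 18.41900°)/14.119353 = 1.870753
contact ratio ≈ 1.8708

1.8708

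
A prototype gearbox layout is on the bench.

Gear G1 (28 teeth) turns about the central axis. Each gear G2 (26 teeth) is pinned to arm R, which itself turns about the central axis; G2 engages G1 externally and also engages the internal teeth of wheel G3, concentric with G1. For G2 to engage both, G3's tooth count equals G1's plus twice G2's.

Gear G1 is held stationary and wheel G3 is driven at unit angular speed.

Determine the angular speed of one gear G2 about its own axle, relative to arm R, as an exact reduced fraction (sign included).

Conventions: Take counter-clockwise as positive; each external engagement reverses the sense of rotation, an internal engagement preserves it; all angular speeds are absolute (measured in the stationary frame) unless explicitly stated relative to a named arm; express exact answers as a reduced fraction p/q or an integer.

topology: planetary set — G1 28T / G2 26T / G3 80T, arm = carrier (Willis)
ring teeth: 28 + 2·26 = 80
28(ω_sun−ω_arm) = −80(ω_ring−ω_arm),  ω_sun = 0, ω_ring = 1
28(0−ω_arm) = −80(1−ω_arm)  ⇒  108·ω_arm = 80  ⇒  ω_arm = 20/27
sun–planet mesh: 28·(0−20/27) = −26·(ω_p−ω_arm)  ⇒  ω_p−ω_arm = 280/351
exact speed ratio = 280/351

280/351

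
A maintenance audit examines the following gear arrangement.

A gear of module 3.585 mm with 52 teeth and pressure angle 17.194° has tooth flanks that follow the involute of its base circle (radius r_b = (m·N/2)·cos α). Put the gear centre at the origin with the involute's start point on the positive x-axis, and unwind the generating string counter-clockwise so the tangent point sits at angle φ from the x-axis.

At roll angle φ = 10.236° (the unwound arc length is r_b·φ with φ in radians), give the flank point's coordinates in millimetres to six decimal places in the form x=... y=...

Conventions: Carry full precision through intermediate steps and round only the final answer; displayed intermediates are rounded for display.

class = single-mesh tooth geometry [base-circle involute, m = 3.585, 52T]
pitch radius r_p = m·N/2 = 3.585·52/2 = 93.210000
base radius r_b = r_p·cos α = 93.210000·cos 17.194° = 89.044382
roll angle φ = 10.236° = 0.17865190 rad
x = r_b·(cos φ + φ·sin φ) = 90.454056
y = r_b·(sin φ − φ·cos φ) = 0.168702

x=90.454056 y=0.168702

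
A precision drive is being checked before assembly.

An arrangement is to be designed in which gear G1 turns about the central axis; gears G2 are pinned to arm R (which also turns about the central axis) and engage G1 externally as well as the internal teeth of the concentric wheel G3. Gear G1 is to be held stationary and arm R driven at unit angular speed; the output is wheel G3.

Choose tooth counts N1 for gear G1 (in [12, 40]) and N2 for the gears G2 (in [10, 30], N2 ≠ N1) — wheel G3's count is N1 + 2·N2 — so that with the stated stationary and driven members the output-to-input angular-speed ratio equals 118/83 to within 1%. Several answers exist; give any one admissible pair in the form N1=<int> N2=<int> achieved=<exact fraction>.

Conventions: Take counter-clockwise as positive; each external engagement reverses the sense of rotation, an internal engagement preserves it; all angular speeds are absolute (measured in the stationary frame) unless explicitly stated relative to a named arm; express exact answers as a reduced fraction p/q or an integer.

design class (target 118/83): planetary set
Willis with ω_sun = 0: ω_ring/ω_arm = (N1+N3)/N3; set equal to 118/83  ⇒  N3/N1 = 1/(118/83 − 1) = 83/35
N3 = N1 + 2·N2  ⇒  N2/N1 = (N3/N1 − 1)/2 = (83/35 − 1)/2 = 24/35
smallest multiple with N1 ≥ 12 and N2 ≥ 10: k = 1  ⇒  N1 = 1·35 = 35, N2 = 1·24 = 24 (N1 ≤ 40, N2 ≤ 30, N2 ≠ N1 ✓), N3 = 35 + 2·24 = 83
check: (N1+N3)/N3 with N1 = 35, N3 = 83 gives 118/83; |achieved − target| = 0 ≤ 59/4150 ✓

N1=35 N2=24 achieved=118/83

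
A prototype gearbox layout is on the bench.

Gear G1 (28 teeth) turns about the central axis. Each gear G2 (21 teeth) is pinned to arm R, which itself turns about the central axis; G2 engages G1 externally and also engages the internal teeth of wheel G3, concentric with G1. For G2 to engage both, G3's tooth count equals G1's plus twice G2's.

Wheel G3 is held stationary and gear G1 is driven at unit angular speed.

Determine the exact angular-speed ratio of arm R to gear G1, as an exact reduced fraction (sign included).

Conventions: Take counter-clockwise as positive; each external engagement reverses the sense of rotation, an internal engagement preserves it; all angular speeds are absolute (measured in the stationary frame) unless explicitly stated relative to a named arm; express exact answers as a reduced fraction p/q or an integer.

2/7

topology: planetary set — G1 28T / G2 21T / G3 70T, arm = carrier (Willis)
ring teeth: 28 + 2·21 = 70
28(ω_sun−ω_arm) = −70(ω_ring−ω_arm),  ω_ring = 0, ω_sun = 1
28(1−ω_arm) = −70(0−ω_arm)  ⇒  98·ω_arm = 28  ⇒  ω_arm = 2/7
ω_out/ω_in = 2/7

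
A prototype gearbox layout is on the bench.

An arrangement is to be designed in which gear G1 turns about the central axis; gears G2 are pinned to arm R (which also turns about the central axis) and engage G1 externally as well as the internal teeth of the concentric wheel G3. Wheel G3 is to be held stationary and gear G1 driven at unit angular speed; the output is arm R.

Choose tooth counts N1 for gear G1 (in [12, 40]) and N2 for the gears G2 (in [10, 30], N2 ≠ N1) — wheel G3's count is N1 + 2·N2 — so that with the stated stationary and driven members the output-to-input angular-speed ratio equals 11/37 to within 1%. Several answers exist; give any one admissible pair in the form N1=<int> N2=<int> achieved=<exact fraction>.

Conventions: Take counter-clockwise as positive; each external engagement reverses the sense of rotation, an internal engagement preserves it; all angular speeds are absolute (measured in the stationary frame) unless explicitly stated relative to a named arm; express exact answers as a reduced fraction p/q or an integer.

N1=22 N2=15 achieved=11/37

design class (target 11/37): planetary set
Willis with ω_ring = 0: ω_arm/ω_sun = N1/(N1+N3); set equal to 11/37  ⇒  N3/N1 = 1/(11/37) − 1 = 26/11
N3 = N1 + 2·N2  ⇒  N2/N1 = (N3/N1 − 1)/2 = (26/11 − 1)/2 = 15/22
smallest multiple with N1 ≥ 12 and N2 ≥ 10: k = 1  ⇒  N1 = 1·22 = 22, N2 = 1·15 = 15 (N1 ≤ 40, N2 ≤ 30, N2 ≠ N1 ✓), N3 = 22 + 2·15 = 52
check: N1/(N1+N3) with N1 = 22, N3 = 52 gives 11/37; |achieved − target| = 0 ≤ 11/3700 ✓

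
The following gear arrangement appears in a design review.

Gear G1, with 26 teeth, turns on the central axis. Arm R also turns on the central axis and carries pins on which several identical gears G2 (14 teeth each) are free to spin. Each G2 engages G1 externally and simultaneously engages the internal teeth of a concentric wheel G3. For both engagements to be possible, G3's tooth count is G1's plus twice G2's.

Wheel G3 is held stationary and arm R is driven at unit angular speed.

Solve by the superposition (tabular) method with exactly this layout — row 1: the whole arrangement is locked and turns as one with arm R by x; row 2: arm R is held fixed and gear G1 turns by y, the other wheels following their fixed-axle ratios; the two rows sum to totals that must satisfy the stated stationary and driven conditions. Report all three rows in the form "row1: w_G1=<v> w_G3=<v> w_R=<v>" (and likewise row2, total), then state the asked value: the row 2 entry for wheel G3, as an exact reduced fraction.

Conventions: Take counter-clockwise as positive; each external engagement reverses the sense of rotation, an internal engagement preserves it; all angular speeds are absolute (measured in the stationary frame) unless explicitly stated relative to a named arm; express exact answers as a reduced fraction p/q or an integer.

row1: w_G1=1 w_G3=1 w_R=1
row2: w_G1=27/13 w_G3=-1 w_R=0
total: w_G1=40/13 w_G3=0 w_R=1
asked value: -1

planetary set (26T centre, 14T on arm, 54T internal) — Willis relation
superposition row 1 [locked train]: every member turns x
row 2: sun turns y, ring = −(26/54)·y, arm 0
boundary: total ω_ring = x − (26/54)·y = 0 and total ω_arm = x = 1  ⇒  y = 27/13, x = 1
row 2 ring = −(26/54)·27/13 = -1
totals (row 1 + row 2): sun 1 + 27/13 = 40/13, ring 1 + (-1) = 0, arm 1 + 0 = 1
asked cell (row2, ring) = -1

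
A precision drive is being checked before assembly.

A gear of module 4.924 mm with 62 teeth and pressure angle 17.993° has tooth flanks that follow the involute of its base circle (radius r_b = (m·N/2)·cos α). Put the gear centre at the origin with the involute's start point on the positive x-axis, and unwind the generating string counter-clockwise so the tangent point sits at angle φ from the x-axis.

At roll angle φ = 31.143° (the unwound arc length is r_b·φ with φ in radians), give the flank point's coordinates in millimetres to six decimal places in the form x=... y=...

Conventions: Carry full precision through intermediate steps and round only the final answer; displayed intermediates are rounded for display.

x=165.066737 y=7.544142

recognized (one wheel, involute flank): single-mesh tooth geometry, m = 4.924, N = 62
pitch radius r_p = m·N/2 = 4.924·62/2 = 152.644000
base radius r_b = r_p·cos α = 152.644000·cos 17.993° = 145.178833
roll angle φ = 31.143° = 0.54354789 rad
x = r_b·(cos φ + φ·sin φ) = 165.066737
y = r_b·(sin φ − φ·cos φ) = 7.544142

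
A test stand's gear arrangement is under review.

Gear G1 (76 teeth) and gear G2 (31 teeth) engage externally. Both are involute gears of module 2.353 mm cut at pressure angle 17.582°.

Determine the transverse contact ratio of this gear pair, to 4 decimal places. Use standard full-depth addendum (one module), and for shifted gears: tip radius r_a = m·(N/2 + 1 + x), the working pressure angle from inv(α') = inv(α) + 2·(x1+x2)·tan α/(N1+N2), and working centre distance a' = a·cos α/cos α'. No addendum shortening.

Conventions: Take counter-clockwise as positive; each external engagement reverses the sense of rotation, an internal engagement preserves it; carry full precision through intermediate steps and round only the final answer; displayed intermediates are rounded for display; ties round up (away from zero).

1.8802

class = single-mesh tooth geometry [involute pair 76T × 31T, m = 2.353]
base radii: r_b1 = 85.237080, r_b2 = 34.767756
tip radii: r_a1 = 91.767000, r_a2 = 38.824500
no profile shift: α' = α, a' = a
action lengths: √(r_a1²−r_b1²) = 33.997390, √(r_a2²−r_b2²) = 17.278453
base pitch p_b = π·m·cos α = 7.046847
CR = (33.997390 + 17.278453 − 125.885500·sin 17.58200°)/7.046847 = 1.880211
contact ratio ≈ 1.8802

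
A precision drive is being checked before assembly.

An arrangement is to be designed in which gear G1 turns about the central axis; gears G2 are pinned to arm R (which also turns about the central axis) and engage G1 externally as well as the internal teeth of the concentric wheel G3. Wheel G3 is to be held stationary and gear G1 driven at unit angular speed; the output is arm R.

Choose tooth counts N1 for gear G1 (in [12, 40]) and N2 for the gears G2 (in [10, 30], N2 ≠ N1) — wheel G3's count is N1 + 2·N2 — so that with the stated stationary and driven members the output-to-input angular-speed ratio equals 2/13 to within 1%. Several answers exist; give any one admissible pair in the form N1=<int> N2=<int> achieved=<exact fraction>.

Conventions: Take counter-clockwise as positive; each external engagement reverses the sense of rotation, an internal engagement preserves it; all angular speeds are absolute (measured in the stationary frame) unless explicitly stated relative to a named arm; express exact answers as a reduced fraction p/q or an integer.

N1=12 N2=27 achieved=2/13

topology: planetary set — design target 2/13, arm = carrier (Willis)
Willis with ω_ring = 0: ω_arm/ω_sun = N1/(N1+N3); set equal to 2/13  ⇒  N3/N1 = 1/(2/13) − 1 = 11/2
N3 = N1 + 2·N2  ⇒  N2/N1 = (N3/N1 − 1)/2 = (11/2 − 1)/2 = 9/4
smallest multiple with N1 ≥ 12 and N2 ≥ 10: k = 3  ⇒  N1 = 3·4 = 12, N2 = 3·9 = 27 (N1 ≤ 40, N2 ≤ 30, N2 ≠ N1 ✓), N3 = 12 + 2·27 = 66
check: N1/(N1+N3) with N1 = 12, N3 = 66 gives 2/13; |achieved − target| = 0 ≤ 1/650 ✓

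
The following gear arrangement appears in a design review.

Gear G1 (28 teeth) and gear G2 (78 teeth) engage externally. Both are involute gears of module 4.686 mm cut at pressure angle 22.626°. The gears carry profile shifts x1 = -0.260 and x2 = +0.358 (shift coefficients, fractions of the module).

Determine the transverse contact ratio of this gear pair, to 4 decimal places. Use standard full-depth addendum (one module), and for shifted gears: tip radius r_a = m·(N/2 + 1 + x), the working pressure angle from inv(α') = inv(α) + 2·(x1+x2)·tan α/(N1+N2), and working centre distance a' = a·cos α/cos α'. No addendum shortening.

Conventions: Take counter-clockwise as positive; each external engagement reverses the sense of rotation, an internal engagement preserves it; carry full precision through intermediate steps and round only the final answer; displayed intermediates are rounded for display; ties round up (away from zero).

1.6187

recognized (one external pair, fixed centres): single-mesh tooth geometry, m = 4.686, N1 = 28, N2 = 78
base radii: r_b1 = 60.554836, r_b2 = 168.688473
tip radii: r_a1 = 69.071640, r_a2 = 189.117588
inv(α') = inv(22.626°) + 2·(-0.260+0.358)·tan α/(28+78) = 0.02266481  ⇒  α' = 22.87707°
a' = a·cos α / cos α' = 248.3580·cos 22.626°/cos 22.87707° = 248.814822
action lengths: √(r_a1²−r_b1²) = 33.226544, √(r_a2²−r_b2²) = 85.496557
base pitch p_b = π·m·cos α = 13.588473
CR = (33.226544 + 85.496557 − 248.814822·sin 22.87707°)/13.588473 = 1.618653
contact ratio ≈ 1.6187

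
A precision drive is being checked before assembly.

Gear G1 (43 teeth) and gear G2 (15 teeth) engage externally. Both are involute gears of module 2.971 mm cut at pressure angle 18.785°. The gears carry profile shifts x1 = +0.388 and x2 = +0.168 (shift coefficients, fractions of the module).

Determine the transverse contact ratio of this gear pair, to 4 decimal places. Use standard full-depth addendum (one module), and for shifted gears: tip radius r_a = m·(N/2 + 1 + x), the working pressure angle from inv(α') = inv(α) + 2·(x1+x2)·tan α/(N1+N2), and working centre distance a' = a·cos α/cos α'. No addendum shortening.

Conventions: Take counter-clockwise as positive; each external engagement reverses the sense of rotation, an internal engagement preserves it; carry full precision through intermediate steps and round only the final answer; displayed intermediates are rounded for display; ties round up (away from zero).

1.5453

recognized (one external pair, fixed centres): single-mesh tooth geometry, m = 2.971, N1 = 43, N2 = 15
base radii: r_b1 = 60.474029, r_b2 = 21.095591
tip radii: r_a1 = 68.000248, r_a2 = 25.752628
inv(α') = inv(18.785°) + 2·(+0.388+0.168)·tan α/(43+15) = 0.01879678  ⇒  α' = 21.54865°
a' = a·cos α / cos α' = 86.1590·cos 18.785°/cos 21.54865° = 87.699272
action lengths: √(r_a1²−r_b1²) = 31.095427, √(r_a2²−r_b2²) = 14.770710
base pitch p_b = π·m·cos α = 8.836501
CR = (31.095427 + 14.770710 − 87.699272·sin 21.54865°)/8.836501 = 1.545291
contact ratio ≈ 1.5453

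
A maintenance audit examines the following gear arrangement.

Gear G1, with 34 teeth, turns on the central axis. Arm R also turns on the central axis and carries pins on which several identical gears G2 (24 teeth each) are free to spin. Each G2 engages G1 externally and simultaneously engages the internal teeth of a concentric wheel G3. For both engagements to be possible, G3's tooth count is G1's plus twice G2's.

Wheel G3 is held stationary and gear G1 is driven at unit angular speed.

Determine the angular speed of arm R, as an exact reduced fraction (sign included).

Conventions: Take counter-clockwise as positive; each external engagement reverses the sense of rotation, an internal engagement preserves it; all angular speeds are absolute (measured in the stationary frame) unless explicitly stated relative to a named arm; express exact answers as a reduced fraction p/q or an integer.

planetary set (34T centre, 24T on arm, 82T internal) — Willis relation
ring teeth: 34 + 2·24 = 82
34(ω_sun−ω_arm) = −82(ω_ring−ω_arm),  ω_ring = 0, ω_sun = 1
34(1−ω_arm) = −82(0−ω_arm)  ⇒  116·ω_arm = 34  ⇒  ω_arm = 17/58
exact speed ratio = 17/58

17/58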